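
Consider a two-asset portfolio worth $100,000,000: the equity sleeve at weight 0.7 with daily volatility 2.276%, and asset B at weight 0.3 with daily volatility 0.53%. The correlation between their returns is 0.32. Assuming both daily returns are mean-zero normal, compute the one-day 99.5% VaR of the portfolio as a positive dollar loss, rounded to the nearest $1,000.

σ_p² = 0.7²·2.276² + 0.3²·0.53² + 2·0.32·0.7·0.3·2.276·0.53 = 2.7257 (%²).
σ_p = √2.7257 = 1.651%.
At 99.5%, z = 2.576.
VaR = 2.576 × 1.651% = 4.253%; on $100,000,000 that is $4,253,000.

$4,253,000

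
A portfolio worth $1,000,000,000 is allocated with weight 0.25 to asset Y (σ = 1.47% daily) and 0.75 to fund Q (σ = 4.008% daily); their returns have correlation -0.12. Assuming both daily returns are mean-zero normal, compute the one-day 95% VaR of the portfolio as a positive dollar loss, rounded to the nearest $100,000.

$49,100,000

σ_p² = 0.25²·1.47² + 0.75²·4.008² + 2·-0.12·0.25·0.75·1.47·4.008 = 8.9060 (%²).
σ_p = √8.9060 = 2.984%.
At 95%, z = 1.645.
VaR = 1.645 × 2.984% = 4.909%; on $1,000,000,000 that is $49,090,000.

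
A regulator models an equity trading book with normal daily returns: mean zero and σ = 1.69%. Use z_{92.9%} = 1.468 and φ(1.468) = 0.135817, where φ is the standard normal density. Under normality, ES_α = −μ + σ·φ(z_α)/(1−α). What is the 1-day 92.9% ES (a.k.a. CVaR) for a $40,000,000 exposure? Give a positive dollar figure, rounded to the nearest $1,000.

Tail multiplier: φ(z)/(1−α) = 0.135817 / 0.071 = 1.913.
ES = 1.69% × 1.913 = 3.233%.
On $40,000,000: 0.03233 × $40,000,000 = $1,293,200.

$1,293,000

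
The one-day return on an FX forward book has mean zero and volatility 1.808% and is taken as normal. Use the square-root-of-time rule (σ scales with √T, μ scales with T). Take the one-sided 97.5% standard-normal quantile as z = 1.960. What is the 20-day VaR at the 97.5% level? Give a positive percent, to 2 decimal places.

σ_{20d} = 1.808% × √20 = 8.086%.
VaR = 1.960 × 8.086% = 15.849%.

15.85%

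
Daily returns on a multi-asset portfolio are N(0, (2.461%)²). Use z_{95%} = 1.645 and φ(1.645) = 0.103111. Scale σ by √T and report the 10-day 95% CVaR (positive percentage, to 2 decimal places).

σ_{10d} = 2.461% × √10 = 7.782%.
ES multiplier = φ(z)/(1−α) = 0.103111/0.05 = 2.062.
ES = 7.782% × 2.062 = 16.046%.

16.05%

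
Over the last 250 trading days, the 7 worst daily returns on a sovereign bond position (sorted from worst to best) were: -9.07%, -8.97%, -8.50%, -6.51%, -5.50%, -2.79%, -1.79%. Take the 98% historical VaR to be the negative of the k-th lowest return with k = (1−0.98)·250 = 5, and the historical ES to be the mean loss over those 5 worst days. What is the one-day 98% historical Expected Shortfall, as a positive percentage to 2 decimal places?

The 5 worst returns sum to -38.55%.
ES = −(-38.55%) / 5 = 7.71%.

7.71%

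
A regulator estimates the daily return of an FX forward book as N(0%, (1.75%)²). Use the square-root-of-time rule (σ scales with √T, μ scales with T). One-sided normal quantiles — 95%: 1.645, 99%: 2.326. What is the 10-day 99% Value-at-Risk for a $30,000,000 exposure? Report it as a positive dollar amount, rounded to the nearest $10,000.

σ_{10d} = 1.75% × √10 = 5.534%.
VaR = 2.326 × 5.534% = 12.872%.
On $30,000,000: 0.12872 × $30,000,000 = $3,861,600.

$3,860,000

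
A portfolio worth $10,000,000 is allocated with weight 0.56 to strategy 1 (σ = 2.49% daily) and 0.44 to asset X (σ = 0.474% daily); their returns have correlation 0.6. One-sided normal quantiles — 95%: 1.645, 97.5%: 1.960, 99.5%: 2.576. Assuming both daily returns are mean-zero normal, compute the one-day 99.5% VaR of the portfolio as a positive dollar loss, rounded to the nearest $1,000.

σ_p² = 0.56²·2.49² + 0.44²·0.474² + 2·0.6·0.56·0.44·2.49·0.474 = 2.3368 (%²).
σ_p = √2.3368 = 1.529%.
VaR = 2.576 × 1.529% = 3.939%; on $10,000,000 that is $393,900.

$394,000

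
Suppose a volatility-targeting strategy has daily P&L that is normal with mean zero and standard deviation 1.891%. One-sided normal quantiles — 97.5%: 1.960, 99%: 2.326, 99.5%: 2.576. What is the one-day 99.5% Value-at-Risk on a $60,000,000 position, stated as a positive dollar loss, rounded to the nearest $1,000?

$2,923,000

VaR = z·σ = 2.576 × 1.891% = 4.871%.
On $60,000,000: 0.04871 × $60,000,000 = $2,922,600.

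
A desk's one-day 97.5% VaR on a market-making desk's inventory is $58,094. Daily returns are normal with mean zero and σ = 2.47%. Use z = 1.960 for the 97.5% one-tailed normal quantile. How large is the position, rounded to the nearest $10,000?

$1,200,000

VaR as a fraction of value: z·σ = 1.960 × 2.47% = 4.8412%.
Position = $58,094 / 0.048412 = $1,199,992.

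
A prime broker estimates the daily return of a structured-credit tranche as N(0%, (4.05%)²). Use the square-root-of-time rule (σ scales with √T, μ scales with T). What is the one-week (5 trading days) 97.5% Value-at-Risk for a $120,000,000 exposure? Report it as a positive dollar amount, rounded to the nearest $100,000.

At 97.5%, z = 1.960.
σ_{5d} = 4.05% × √5 = 9.056%.
VaR = 1.960 × 9.056% = 17.750%.
On $120,000,000: 0.17750 × $120,000,000 = $21,300,000.

$21,300,000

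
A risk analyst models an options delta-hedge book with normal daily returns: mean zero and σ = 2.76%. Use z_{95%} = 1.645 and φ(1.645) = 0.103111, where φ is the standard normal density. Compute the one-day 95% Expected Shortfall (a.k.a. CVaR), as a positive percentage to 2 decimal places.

Tail multiplier: φ(z)/(1−α) = 0.103111 / 0.05 = 2.062.
ES = 2.76% × 2.062 = 5.691%.

5.69%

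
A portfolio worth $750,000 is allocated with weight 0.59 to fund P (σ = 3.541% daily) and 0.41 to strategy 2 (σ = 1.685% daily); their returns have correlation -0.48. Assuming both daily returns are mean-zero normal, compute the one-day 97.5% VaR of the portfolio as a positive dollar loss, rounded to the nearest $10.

$27,330

σ_p² = 0.59²·3.541² + 0.41²·1.685² + 2·-0.48·0.59·0.41·3.541·1.685 = 3.4564 (%²).
σ_p = √3.4564 = 1.859%.
At 97.5%, z = 1.960.
VaR = 1.960 × 1.859% = 3.644%; on $750,000 that is $27,330.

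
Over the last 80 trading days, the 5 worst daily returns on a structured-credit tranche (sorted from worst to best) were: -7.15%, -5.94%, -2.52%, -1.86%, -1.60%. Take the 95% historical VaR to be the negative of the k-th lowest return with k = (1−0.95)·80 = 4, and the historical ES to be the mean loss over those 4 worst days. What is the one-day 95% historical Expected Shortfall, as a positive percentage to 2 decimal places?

The 4 worst returns sum to -17.47%.
ES = −(-17.47%) / 4 = 4.3675% ≈ 4.37%.

4.37%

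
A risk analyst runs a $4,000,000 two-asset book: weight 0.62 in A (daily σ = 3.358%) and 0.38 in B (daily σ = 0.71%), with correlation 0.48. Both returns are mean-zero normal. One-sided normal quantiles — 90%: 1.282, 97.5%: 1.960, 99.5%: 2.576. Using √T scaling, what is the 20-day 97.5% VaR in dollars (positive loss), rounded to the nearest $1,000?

$780,000

σ_p = √(0.62²·3.358² + 0.38²·0.71² + 2·0.48·0.62·0.38·3.358·0.71) = 2.224%.
σ_{20d} = 2.224% × √20 = 9.946%.
VaR = 1.960 × 9.946% = 19.494%; on $4,000,000 that is $779,760.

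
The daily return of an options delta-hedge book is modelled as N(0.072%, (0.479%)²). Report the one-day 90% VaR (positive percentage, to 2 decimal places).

At 90% one-sided, z = 1.282.
VaR = −μ + z·σ = −(0.072%) + 1.282 × 0.479% = 0.542%.

0.54%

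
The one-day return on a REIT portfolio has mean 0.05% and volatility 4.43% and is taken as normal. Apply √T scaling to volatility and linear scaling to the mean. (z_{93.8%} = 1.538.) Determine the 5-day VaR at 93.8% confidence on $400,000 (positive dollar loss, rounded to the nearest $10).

σ_{5d} = 4.43% × √5 = 9.906%; μ_{5d} = 5 × 0.05% = 0.250%.
VaR = −(0.250%) + 1.538 × 9.906% = 14.985%.
On $400,000: 0.14985 × $400,000 = $59,940.

$59,940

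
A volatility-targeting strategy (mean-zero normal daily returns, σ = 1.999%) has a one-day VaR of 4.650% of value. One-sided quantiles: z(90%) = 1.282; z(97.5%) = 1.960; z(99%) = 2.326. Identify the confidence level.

99%

Implied z = VaR/σ = 4.650 / 1.999 = 2.326.
This matches z(99%) = 2.326.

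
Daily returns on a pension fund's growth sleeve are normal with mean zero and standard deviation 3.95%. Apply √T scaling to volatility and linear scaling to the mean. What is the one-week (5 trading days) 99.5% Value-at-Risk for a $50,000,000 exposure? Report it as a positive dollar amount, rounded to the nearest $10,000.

At 99.5%, z = 2.576.
σ_{5d} = 3.95% × √5 = 8.832%.
VaR = 2.576 × 8.832% = 22.751%.
On $50,000,000: 0.22751 × $50,000,000 = $11,375,500.

$11,380,000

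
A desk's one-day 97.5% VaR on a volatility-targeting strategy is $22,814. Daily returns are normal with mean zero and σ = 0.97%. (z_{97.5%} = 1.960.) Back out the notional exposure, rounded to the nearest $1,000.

$1,200,000

VaR as a fraction of value: z·σ = 1.960 × 0.97% = 1.9012%.
Position = $22,814 / 0.019012 = $1,199,979.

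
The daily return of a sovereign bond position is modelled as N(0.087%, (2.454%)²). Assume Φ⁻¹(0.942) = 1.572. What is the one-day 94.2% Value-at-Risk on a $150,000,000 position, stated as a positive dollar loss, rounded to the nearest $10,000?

VaR = −μ + z·σ = −(0.087%) + 1.572 × 2.454% = 3.771%.
On $150,000,000: 0.03771 × $150,000,000 = $5,656,500.

$5,660,000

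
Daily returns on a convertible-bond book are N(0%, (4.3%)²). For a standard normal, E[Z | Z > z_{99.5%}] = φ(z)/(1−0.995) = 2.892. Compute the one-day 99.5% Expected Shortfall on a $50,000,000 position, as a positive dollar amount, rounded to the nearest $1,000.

$6,218,000

ES = 4.3% × 2.892 = 12.436%.
On $50,000,000: 0.12436 × $50,000,000 = $6,218,000.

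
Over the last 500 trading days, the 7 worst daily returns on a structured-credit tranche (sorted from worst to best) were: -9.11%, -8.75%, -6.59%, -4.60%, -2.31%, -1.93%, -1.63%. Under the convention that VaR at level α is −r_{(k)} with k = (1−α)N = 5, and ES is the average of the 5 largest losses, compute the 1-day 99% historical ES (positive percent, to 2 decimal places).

6.27%

The 5 worst returns sum to -31.36%.
ES = −(-31.36%) / 5 = 6.272% ≈ 6.27%.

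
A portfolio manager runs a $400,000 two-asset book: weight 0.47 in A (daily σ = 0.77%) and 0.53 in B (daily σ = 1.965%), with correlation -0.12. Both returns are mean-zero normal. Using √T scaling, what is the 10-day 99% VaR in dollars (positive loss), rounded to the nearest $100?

σ_p = √(0.47²·0.77² + 0.53²·1.965² + 2·-0.12·0.47·0.53·0.77·1.965) = 1.061%.
σ_{10d} = 1.061% × √10 = 3.355%.
z(99%) = 2.326.
VaR = 2.326 × 3.355% = 7.804%; on $400,000 that is $31,216.

$31,200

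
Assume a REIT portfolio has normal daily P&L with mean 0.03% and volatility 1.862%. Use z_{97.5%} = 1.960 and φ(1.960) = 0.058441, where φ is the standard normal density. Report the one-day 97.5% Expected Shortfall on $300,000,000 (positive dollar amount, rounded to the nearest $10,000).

Tail multiplier: φ(z)/(1−α) = 0.058441 / 0.025 = 2.338.
ES = −(0.03%) + 1.862% × 2.338 = 4.323%.
On $300,000,000: 0.04323 × $300,000,000 = $12,969,000.

$12,970,000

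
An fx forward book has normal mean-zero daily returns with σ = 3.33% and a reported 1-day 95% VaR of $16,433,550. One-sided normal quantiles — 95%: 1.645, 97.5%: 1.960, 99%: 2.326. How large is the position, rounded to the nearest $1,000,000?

VaR as a fraction of value: z·σ = 1.645 × 3.33% = 5.47785%.
Position = $16,433,550 / 0.0547785 = $300,000,000.

$300,000,000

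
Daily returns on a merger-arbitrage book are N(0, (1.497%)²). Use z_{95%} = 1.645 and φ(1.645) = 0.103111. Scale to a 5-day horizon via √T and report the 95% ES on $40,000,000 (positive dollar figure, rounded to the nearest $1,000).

σ_{5d} = 1.497% × √5 = 3.347%.
ES multiplier = φ(z)/(1−α) = 0.103111/0.05 = 2.062.
ES = 3.347% × 2.062 = 6.902%; on $40,000,000: $2,760,800.

$2,761,000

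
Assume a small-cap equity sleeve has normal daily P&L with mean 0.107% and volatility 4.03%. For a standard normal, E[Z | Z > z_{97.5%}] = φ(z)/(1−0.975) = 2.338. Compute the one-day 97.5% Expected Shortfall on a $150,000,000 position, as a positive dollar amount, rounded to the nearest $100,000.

$14,000,000

ES = −(0.107%) + 4.03% × 2.338 = 9.315%.
On $150,000,000: 0.09315 × $150,000,000 = $13,972,500.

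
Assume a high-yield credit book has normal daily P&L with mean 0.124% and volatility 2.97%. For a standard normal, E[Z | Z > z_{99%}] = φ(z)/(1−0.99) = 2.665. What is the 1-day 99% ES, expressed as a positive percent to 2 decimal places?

7.79%

ES = −(0.124%) + 2.97% × 2.665 = 7.791%.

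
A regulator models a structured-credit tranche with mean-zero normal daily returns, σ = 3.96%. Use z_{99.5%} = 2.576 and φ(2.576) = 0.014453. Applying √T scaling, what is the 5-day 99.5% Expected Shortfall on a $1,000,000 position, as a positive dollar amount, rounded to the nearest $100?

$256,000

σ_{5d} = 3.96% × √5 = 8.855%.
ES multiplier = φ(z)/(1−α) = 0.014453/0.005 = 2.891.
ES = 8.855% × 2.891 = 25.600%; on $1,000,000: $256,000.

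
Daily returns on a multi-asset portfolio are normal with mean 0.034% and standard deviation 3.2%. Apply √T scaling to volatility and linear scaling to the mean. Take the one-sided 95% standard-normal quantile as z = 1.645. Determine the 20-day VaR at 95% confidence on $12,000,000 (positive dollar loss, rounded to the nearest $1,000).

σ_{20d} = 3.2% × √20 = 14.311%; μ_{20d} = 20 × 0.034% = 0.680%.
VaR = −(0.680%) + 1.645 × 14.311% = 22.862%.
On $12,000,000: 0.22862 × $12,000,000 = $2,743,440.

$2,743,000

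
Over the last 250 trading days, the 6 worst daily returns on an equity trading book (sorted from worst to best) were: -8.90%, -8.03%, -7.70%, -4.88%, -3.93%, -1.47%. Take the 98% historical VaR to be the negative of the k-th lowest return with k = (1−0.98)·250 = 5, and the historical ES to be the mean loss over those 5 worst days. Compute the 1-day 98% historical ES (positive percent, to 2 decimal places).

The 5 worst returns sum to -33.44%.
ES = −(-33.44%) / 5 = 6.688% ≈ 6.69%.

6.69%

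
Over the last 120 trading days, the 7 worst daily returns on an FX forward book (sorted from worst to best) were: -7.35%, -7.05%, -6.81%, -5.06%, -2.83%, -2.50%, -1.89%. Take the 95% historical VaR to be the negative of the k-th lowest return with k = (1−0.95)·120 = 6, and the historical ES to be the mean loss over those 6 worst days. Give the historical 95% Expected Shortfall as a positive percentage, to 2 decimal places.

5.27%

The 6 worst returns sum to -31.60%.
ES = −(-31.60%) / 6 = 5.2666…% ≈ 5.27%.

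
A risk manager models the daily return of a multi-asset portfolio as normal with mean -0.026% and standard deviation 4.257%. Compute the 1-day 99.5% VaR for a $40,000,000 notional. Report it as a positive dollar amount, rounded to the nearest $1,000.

$4,397,000

At 99.5% one-sided, z = 2.576.
VaR = −μ + z·σ = −(-0.026%) + 2.576 × 4.257% = 10.992%.
On $40,000,000: 0.10992 × $40,000,000 = $4,396,800.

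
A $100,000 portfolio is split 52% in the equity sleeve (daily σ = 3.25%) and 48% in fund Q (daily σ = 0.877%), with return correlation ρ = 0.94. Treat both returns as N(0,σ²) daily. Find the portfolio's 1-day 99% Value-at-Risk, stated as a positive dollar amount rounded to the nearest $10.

σ_p² = 0.52²·3.25² + 0.48²·0.877² + 2·0.94·0.52·0.48·3.25·0.877 = 4.3708 (%²).
σ_p = √4.3708 = 2.091%.
At 99%, z = 2.326.
VaR = 2.326 × 2.091% = 4.864%; on $100,000 that is $4,864.

$4,860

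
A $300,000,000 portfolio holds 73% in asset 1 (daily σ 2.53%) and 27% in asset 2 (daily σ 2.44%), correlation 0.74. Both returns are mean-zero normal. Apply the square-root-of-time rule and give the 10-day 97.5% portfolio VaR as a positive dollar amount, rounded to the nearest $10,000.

$44,180,000

σ_p = √(0.73²·2.53² + 0.27²·2.44² + 2·0.74·0.73·0.27·2.53·2.44) = 2.376%.
σ_{10d} = 2.376% × √10 = 7.514%.
z(97.5%) = 1.960.
VaR = 1.960 × 7.514% = 14.727%; on $300,000,000 that is $44,181,000.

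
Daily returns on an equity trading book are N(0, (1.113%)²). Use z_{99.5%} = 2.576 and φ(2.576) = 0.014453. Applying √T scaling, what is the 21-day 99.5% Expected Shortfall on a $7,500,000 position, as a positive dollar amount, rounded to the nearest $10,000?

$1,110,000

σ_{21d} = 1.113% × √21 = 5.100%.
ES multiplier = φ(z)/(1−α) = 0.014453/0.005 = 2.891.
ES = 5.100% × 2.891 = 14.744%; on $7,500,000: $1,105,800.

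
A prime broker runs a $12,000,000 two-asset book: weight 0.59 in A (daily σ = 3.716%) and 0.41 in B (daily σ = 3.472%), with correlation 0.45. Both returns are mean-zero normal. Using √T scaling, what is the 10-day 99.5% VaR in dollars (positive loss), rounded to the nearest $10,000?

$3,040,000

σ_p = √(0.59²·3.716² + 0.41²·3.472² + 2·0.45·0.59·0.41·3.716·3.472) = 3.105%.
σ_{10d} = 3.105% × √10 = 9.819%.
z(99.5%) = 2.576.
VaR = 2.576 × 9.819% = 25.294%; on $12,000,000 that is $3,035,280.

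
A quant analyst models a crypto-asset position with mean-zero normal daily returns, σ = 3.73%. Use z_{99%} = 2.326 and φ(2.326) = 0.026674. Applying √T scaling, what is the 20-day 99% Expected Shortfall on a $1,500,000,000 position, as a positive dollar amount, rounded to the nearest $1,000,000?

σ_{20d} = 3.73% × √20 = 16.681%.
ES multiplier = φ(z)/(1−α) = 0.026674/0.01 = 2.667.
ES = 16.681% × 2.667 = 44.488%; on $1,500,000,000: $667,320,000.

$667,000,000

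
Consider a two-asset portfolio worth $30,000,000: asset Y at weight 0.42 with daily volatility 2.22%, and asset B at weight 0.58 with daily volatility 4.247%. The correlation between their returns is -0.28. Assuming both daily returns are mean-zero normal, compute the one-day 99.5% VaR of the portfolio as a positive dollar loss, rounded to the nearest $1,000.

σ_p² = 0.42²·2.22² + 0.58²·4.247² + 2·-0.28·0.42·0.58·2.22·4.247 = 5.6508 (%²).
σ_p = √5.6508 = 2.377%.
At 99.5%, z = 2.576.
VaR = 2.576 × 2.377% = 6.123%; on $30,000,000 that is $1,836,900.

$1,837,000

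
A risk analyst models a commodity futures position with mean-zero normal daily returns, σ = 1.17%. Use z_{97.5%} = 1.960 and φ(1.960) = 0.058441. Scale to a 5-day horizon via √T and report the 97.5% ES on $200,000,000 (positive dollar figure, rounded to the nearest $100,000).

σ_{5d} = 1.17% × √5 = 2.616%.
ES multiplier = φ(z)/(1−α) = 0.058441/0.025 = 2.338.
ES = 2.616% × 2.338 = 6.116%; on $200,000,000: $12,232,000.

$12,200,000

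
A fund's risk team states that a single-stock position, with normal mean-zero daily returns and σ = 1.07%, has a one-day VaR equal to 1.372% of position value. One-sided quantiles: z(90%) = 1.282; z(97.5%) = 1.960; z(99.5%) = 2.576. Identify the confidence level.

90%

Implied z = VaR/σ = 1.372 / 1.07 = 1.282.
This matches z(90%) = 1.282.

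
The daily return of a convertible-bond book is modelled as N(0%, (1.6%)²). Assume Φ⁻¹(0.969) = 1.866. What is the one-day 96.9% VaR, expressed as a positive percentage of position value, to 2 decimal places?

2.99%

VaR = z·σ = 1.866 × 1.6% = 2.986%.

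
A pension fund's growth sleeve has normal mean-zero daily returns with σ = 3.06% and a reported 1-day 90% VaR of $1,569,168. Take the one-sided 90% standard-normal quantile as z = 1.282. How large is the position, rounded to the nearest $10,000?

VaR as a fraction of value: z·σ = 1.282 × 3.06% = 3.92292%.
Position = $1,569,168 / 0.0392292 = $40,000,000.

$40,000,000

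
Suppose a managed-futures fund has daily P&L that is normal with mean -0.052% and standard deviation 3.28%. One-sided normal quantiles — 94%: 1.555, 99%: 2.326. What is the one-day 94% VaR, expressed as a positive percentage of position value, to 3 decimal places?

VaR = −μ + z·σ = −(-0.052%) + 1.555 × 3.28% = 5.152%.

5.152%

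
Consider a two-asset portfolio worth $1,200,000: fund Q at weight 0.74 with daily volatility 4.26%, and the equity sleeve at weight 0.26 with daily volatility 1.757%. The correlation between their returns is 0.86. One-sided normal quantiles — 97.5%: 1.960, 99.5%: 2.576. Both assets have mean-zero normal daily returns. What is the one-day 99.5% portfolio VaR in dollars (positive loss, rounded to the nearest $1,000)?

σ_p² = 0.74²·4.26² + 0.26²·1.757² + 2·0.86·0.74·0.26·4.26·1.757 = 12.6232 (%²).
σ_p = √12.6232 = 3.553%.
VaR = 2.576 × 3.553% = 9.153%; on $1,200,000 that is $109,836.

$110,000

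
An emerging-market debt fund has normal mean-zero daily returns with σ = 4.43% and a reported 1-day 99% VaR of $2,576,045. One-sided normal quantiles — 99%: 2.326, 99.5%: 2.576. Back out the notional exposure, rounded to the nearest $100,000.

VaR as a fraction of value: z·σ = 2.326 × 4.43% = 10.3042%.
Position = $2,576,045 / 0.103042 = $25,000,000.

$25,000,000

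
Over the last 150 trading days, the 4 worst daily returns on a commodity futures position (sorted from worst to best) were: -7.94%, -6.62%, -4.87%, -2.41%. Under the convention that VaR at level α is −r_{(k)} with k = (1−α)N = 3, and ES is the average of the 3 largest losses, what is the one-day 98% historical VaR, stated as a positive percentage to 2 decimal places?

4.87%

k = 3; the 3rd lowest return is -4.87%, so VaR = 4.87%.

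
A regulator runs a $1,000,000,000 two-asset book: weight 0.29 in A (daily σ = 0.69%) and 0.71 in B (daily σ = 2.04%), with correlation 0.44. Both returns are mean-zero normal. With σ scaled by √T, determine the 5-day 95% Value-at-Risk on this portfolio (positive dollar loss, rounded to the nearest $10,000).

$56,900,000

σ_p = √(0.29²·0.69² + 0.71²·2.04² + 2·0.44·0.29·0.71·0.69·2.04) = 1.547%.
σ_{5d} = 1.547% × √5 = 3.459%.
z(95%) = 1.645.
VaR = 1.645 × 3.459% = 5.690%; on $1,000,000,000 that is $56,900,000.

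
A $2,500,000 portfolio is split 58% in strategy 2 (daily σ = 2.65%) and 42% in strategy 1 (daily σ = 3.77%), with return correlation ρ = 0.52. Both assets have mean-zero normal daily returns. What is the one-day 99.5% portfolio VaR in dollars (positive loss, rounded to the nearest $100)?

σ_p² = 0.58²·2.65² + 0.42²·3.77² + 2·0.52·0.58·0.42·2.65·3.77 = 7.4006 (%²).
σ_p = √7.4006 = 2.720%.
At 99.5%, z = 2.576.
VaR = 2.576 × 2.720% = 7.007%; on $2,500,000 that is $175,175.

$175,200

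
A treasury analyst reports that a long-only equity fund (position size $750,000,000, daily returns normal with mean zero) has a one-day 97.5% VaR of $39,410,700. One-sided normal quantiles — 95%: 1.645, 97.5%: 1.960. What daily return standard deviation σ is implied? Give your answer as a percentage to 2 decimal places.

VaR as a fraction: $39,410,700 / $750,000,000 = 5.255%.
σ = VaR / z = 5.255% / 1.960 = 2.681%.

2.68%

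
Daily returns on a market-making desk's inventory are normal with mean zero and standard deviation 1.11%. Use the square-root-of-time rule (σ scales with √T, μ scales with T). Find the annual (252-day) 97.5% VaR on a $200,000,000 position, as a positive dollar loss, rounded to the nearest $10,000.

$69,070,000

At 97.5%, z = 1.960.
σ_{252d} = 1.11% × √252 = 17.621%.
VaR = 1.960 × 17.621% = 34.537%.
On $200,000,000: 0.34537 × $200,000,000 = $69,074,000.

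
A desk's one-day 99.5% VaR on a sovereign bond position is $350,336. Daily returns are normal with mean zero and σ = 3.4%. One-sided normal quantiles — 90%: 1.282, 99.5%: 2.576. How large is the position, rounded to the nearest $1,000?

$4,000,000

VaR as a fraction of value: z·σ = 2.576 × 3.4% = 8.7584%.
Position = $350,336 / 0.087584 = $4,000,000.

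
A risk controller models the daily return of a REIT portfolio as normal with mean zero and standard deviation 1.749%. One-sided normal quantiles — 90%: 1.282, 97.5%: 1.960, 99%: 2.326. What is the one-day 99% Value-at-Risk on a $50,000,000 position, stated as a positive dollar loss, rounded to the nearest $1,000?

VaR = z·σ = 2.326 × 1.749% = 4.068%.
On $50,000,000: 0.04068 × $50,000,000 = $2,034,000.

$2,034,000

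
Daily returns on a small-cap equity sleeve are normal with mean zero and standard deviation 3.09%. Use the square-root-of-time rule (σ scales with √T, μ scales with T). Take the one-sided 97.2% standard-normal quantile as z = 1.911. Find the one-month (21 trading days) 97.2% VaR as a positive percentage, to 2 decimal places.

27.06%

σ_{21d} = 3.09% × √21 = 14.160%.
VaR = 1.911 × 14.160% = 27.060%.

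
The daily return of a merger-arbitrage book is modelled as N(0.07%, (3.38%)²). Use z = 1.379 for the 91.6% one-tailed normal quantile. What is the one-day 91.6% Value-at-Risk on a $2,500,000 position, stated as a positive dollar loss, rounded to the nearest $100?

$114,800

VaR = −μ + z·σ = −(0.07%) + 1.379 × 3.38% = 4.591%.
On $2,500,000: 0.04591 × $2,500,000 = $114,775.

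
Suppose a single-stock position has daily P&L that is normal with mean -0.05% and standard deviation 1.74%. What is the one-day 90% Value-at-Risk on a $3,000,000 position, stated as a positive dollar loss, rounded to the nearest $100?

$68,400

At 90% one-sided, z = 1.282.
VaR = −μ + z·σ = −(-0.05%) + 1.282 × 1.74% = 2.281%.
On $3,000,000: 0.02281 × $3,000,000 = $68,430.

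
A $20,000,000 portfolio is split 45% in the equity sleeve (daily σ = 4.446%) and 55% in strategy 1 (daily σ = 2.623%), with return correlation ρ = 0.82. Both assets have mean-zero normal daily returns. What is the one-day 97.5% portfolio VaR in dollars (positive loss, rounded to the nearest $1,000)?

$1,289,000

σ_p² = 0.45²·4.446² + 0.55²·2.623² + 2·0.82·0.45·0.55·4.446·2.623 = 10.8176 (%²).
σ_p = √10.8176 = 3.289%.
At 97.5%, z = 1.960.
VaR = 1.960 × 3.289% = 6.446%; on $20,000,000 that is $1,289,200.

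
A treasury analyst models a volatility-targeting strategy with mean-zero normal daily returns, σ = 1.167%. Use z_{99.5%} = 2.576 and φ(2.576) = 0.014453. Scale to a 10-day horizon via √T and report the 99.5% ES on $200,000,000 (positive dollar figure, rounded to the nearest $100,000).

$21,300,000

σ_{10d} = 1.167% × √10 = 3.690%.
ES multiplier = φ(z)/(1−α) = 0.014453/0.005 = 2.891.
ES = 3.690% × 2.891 = 10.668%; on $200,000,000: $21,336,000.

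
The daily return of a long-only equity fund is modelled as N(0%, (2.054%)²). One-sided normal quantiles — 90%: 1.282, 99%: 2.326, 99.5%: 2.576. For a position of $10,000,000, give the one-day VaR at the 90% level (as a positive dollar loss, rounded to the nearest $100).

VaR = z·σ = 1.282 × 2.054% = 2.633%.
On $10,000,000: 0.02633 × $10,000,000 = $263,300.

$263,300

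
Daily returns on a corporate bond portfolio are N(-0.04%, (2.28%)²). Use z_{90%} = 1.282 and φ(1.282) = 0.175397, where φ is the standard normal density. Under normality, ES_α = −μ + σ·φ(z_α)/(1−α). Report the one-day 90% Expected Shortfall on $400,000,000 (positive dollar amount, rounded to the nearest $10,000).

Tail multiplier: φ(z)/(1−α) = 0.175397 / 0.1 = 1.754.
ES = −(-0.04%) + 2.28% × 1.754 = 4.039%.
On $400,000,000: 0.04039 × $400,000,000 = $16,156,000.

$16,160,000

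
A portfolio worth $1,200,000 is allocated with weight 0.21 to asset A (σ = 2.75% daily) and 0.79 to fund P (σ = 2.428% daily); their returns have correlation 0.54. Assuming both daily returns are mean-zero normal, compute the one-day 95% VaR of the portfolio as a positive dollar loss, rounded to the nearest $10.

$45,050

σ_p² = 0.21²·2.75² + 0.79²·2.428² + 2·0.54·0.21·0.79·2.75·2.428 = 5.2090 (%²).
σ_p = √5.2090 = 2.282%.
At 95%, z = 1.645.
VaR = 1.645 × 2.282% = 3.754%; on $1,200,000 that is $45,048.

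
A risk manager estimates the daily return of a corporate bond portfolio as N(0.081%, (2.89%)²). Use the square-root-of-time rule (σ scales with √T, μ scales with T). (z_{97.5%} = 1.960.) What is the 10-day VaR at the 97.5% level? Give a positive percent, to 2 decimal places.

σ_{10d} = 2.89% × √10 = 9.139%; μ_{10d} = 10 × 0.081% = 0.810%.
VaR = −(0.810%) + 1.960 × 9.139% = 17.102%.

17.10%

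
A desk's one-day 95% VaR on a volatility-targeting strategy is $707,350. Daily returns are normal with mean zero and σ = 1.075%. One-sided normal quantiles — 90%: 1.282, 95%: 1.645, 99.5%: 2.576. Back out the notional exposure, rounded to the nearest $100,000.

VaR as a fraction of value: z·σ = 1.645 × 1.075% = 1.76838%.
Position = $707,350 / 0.0176838 = $40,000,000.

$40,000,000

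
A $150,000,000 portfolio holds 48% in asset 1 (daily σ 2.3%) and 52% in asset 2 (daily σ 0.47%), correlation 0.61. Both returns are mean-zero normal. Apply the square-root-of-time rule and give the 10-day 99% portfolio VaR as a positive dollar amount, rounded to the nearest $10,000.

σ_p = √(0.48²·2.3² + 0.52²·0.47² + 2·0.61·0.48·0.52·2.3·0.47) = 1.268%.
σ_{10d} = 1.268% × √10 = 4.010%.
z(99%) = 2.326.
VaR = 2.326 × 4.010% = 9.327%; on $150,000,000 that is $13,990,500.

$13,990,000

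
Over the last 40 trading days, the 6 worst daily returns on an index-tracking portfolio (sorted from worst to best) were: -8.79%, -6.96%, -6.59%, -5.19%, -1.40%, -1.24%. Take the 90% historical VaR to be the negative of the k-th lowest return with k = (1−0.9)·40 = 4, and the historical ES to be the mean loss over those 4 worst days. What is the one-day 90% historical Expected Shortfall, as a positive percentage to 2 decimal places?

The 4 worst returns sum to -27.53%.
ES = −(-27.53%) / 4 = 6.8825% ≈ 6.88%.

6.88%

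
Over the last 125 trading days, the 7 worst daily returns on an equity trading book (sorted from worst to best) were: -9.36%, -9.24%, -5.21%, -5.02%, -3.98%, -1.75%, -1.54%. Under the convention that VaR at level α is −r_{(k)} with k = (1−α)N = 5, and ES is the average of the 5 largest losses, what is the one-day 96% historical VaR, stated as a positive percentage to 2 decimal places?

k = 5; the 5th lowest return is -3.98%, so VaR = 3.98%.

3.98%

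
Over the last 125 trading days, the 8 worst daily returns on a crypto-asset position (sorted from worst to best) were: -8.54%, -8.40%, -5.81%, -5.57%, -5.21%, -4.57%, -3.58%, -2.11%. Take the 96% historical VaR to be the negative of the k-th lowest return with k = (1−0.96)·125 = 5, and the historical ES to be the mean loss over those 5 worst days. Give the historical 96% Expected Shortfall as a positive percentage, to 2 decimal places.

The 5 worst returns sum to -33.53%.
ES = −(-33.53%) / 5 = 6.706% ≈ 6.71%.

6.71%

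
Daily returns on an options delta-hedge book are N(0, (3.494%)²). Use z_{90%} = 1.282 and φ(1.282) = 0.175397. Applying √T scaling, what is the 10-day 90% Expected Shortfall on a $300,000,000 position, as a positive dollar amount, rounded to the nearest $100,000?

$58,100,000

σ_{10d} = 3.494% × √10 = 11.049%.
ES multiplier = φ(z)/(1−α) = 0.175397/0.1 = 1.754.
ES = 11.049% × 1.754 = 19.380%; on $300,000,000: $58,140,000.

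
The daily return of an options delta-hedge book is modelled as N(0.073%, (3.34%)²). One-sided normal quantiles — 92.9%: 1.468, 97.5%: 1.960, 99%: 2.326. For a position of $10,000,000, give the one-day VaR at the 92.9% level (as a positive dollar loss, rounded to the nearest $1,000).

VaR = −μ + z·σ = −(0.073%) + 1.468 × 3.34% = 4.830%.
On $10,000,000: 0.04830 × $10,000,000 = $483,000.

$483,000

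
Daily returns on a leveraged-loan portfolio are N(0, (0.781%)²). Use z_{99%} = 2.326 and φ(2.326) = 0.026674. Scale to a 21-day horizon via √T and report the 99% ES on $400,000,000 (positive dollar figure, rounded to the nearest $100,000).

σ_{21d} = 0.781% × √21 = 3.579%.
ES multiplier = φ(z)/(1−α) = 0.026674/0.01 = 2.667.
ES = 3.579% × 2.667 = 9.545%; on $400,000,000: $38,180,000.

$38,200,000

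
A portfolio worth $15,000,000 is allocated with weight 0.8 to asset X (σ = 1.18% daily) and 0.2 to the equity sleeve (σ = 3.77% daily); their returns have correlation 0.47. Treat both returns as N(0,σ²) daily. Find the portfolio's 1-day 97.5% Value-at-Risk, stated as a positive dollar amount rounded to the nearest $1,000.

σ_p² = 0.8²·1.18² + 0.2²·3.77² + 2·0.47·0.8·0.2·1.18·3.77 = 2.1287 (%²).
σ_p = √2.1287 = 1.459%.
At 97.5%, z = 1.960.
VaR = 1.960 × 1.459% = 2.860%; on $15,000,000 that is $429,000.

$429,000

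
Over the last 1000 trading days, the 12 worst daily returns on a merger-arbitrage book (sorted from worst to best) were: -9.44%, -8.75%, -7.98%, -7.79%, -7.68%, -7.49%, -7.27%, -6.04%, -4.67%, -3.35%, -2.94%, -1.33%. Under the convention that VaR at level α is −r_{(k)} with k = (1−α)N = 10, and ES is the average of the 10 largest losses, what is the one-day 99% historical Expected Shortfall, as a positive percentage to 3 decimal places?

The 10 worst returns sum to -70.46%.
ES = −(-70.46%) / 10 = 7.046%.

7.046%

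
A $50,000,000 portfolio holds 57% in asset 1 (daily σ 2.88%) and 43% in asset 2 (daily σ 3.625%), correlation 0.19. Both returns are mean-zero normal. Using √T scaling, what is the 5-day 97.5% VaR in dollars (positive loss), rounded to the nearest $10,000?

σ_p = √(0.57²·2.88² + 0.43²·3.625² + 2·0.19·0.57·0.43·2.88·3.625) = 2.469%.
σ_{5d} = 2.469% × √5 = 5.521%.
z(97.5%) = 1.960.
VaR = 1.960 × 5.521% = 10.821%; on $50,000,000 that is $5,410,500.

$5,410,000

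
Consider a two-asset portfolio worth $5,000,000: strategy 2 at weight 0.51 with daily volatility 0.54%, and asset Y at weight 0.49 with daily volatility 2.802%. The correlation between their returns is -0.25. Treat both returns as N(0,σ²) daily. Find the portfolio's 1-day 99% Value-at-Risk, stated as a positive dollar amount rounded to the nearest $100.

$154,800

σ_p² = 0.51²·0.54² + 0.49²·2.802² + 2·-0.25·0.51·0.49·0.54·2.802 = 1.7719 (%²).
σ_p = √1.7719 = 1.331%.
At 99%, z = 2.326.
VaR = 2.326 × 1.331% = 3.096%; on $5,000,000 that is $154,800.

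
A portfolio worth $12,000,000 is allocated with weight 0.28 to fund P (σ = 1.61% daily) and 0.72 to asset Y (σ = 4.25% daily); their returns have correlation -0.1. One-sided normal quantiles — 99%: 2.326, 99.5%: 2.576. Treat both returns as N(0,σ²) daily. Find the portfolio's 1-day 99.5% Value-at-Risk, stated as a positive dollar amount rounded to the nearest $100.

σ_p² = 0.28²·1.61² + 0.72²·4.25² + 2·-0.1·0.28·0.72·1.61·4.25 = 9.2909 (%²).
σ_p = √9.2909 = 3.048%.
VaR = 2.576 × 3.048% = 7.852%; on $12,000,000 that is $942,240.

$942,200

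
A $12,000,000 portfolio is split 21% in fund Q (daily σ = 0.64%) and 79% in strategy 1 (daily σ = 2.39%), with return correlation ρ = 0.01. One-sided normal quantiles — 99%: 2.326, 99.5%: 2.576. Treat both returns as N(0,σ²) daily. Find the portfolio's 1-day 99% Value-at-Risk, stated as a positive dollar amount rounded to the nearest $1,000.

$529,000

σ_p² = 0.21²·0.64² + 0.79²·2.39² + 2·0.01·0.21·0.79·0.64·2.39 = 3.5881 (%²).
σ_p = √3.5881 = 1.894%.
VaR = 2.326 × 1.894% = 4.405%; on $12,000,000 that is $528,600.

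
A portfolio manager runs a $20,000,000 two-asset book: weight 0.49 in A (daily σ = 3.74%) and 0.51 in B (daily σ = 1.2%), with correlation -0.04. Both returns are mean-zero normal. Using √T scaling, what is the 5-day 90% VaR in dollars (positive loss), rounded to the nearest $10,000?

$1,090,000

σ_p = √(0.49²·3.74² + 0.51²·1.2² + 2·-0.04·0.49·0.51·3.74·1.2) = 1.909%.
σ_{5d} = 1.909% × √5 = 4.269%.
z(90%) = 1.282.
VaR = 1.282 × 4.269% = 5.473%; on $20,000,000 that is $1,094,600.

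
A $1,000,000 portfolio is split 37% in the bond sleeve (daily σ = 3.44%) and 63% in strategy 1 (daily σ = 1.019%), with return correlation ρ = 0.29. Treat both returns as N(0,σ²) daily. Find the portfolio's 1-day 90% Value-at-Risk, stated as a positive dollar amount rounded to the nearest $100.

$20,300

σ_p² = 0.37²·3.44² + 0.63²·1.019² + 2·0.29·0.37·0.63·3.44·1.019 = 2.5061 (%²).
σ_p = √2.5061 = 1.583%.
At 90%, z = 1.282.
VaR = 1.282 × 1.583% = 2.029%; on $1,000,000 that is $20,290.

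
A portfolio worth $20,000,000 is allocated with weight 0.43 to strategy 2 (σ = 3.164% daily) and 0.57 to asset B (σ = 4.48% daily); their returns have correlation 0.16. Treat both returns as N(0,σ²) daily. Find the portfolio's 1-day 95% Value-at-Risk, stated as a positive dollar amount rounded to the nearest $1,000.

σ_p² = 0.43²·3.164² + 0.57²·4.48² + 2·0.16·0.43·0.57·3.164·4.48 = 9.4836 (%²).
σ_p = √9.4836 = 3.080%.
At 95%, z = 1.645.
VaR = 1.645 × 3.080% = 5.067%; on $20,000,000 that is $1,013,400.

$1,013,000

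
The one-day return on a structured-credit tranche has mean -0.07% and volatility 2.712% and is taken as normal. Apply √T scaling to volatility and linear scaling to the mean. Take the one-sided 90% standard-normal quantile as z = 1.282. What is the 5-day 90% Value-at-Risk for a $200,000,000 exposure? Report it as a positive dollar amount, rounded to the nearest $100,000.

$16,200,000

σ_{5d} = 2.712% × √5 = 6.064%; μ_{5d} = 5 × -0.07% = -0.350%.
VaR = −(-0.350%) + 1.282 × 6.064% = 8.124%.
On $200,000,000: 0.08124 × $200,000,000 = $16,248,000.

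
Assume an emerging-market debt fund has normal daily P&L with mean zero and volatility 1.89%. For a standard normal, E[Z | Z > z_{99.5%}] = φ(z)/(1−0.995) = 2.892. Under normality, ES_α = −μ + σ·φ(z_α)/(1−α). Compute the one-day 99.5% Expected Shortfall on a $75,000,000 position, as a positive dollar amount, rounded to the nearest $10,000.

ES = 1.89% × 2.892 = 5.466%.
On $75,000,000: 0.05466 × $75,000,000 = $4,099,500.

$4,100,000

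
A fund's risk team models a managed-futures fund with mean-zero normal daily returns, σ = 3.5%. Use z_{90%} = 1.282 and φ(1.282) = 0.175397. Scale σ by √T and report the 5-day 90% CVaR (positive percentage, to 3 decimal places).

13.727%

σ_{5d} = 3.5% × √5 = 7.826%.
ES multiplier = φ(z)/(1−α) = 0.175397/0.1 = 1.754.
ES = 7.826% × 1.754 = 13.727%.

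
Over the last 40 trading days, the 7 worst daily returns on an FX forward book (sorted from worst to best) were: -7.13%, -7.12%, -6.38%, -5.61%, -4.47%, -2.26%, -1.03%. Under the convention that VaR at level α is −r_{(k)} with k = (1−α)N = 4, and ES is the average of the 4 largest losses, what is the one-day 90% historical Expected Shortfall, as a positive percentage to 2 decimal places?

6.56%

The 4 worst returns sum to -26.24%.
ES = −(-26.24%) / 4 = 6.56%.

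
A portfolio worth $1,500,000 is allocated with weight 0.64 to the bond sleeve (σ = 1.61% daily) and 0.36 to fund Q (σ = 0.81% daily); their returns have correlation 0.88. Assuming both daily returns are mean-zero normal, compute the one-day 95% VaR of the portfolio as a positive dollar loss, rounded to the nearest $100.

σ_p² = 0.64²·1.61² + 0.36²·0.81² + 2·0.88·0.64·0.36·1.61·0.81 = 1.6756 (%²).
σ_p = √1.6756 = 1.294%.
At 95%, z = 1.645.
VaR = 1.645 × 1.294% = 2.129%; on $1,500,000 that is $31,935.

$31,900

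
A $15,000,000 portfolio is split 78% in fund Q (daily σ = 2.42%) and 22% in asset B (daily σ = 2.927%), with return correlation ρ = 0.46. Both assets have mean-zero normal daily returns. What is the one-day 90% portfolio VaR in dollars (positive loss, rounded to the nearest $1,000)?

σ_p² = 0.78²·2.42² + 0.22²·2.927² + 2·0.46·0.78·0.22·2.42·2.927 = 5.0960 (%²).
σ_p = √5.0960 = 2.257%.
At 90%, z = 1.282.
VaR = 1.282 × 2.257% = 2.893%; on $15,000,000 that is $433,950.

$434,000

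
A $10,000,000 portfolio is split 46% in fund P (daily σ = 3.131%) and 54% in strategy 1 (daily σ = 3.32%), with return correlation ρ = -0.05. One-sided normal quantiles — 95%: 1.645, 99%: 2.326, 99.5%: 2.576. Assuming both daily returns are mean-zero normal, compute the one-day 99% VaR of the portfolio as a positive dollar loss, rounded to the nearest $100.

σ_p² = 0.46²·3.131² + 0.54²·3.32² + 2·-0.05·0.46·0.54·3.131·3.32 = 5.0303 (%²).
σ_p = √5.0303 = 2.243%.
VaR = 2.326 × 2.243% = 5.217%; on $10,000,000 that is $521,700.

$521,700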